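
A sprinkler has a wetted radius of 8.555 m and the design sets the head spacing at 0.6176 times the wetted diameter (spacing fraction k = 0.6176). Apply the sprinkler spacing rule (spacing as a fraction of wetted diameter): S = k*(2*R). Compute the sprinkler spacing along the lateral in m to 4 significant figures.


S = 0.6176 * (2 * 8.555) = 10.57 m
Therefore the sprinkler spacing along the lateral = 10.57 m.


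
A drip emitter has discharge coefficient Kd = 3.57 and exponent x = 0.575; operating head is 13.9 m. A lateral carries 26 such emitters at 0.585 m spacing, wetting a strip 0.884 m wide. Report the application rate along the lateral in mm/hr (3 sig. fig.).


Approach: apply the emitter equation with a lateral mass balance, q = Kd*h^x; Q = n*q; rate = Q/(n*spacing*width).
Step 1 — single emitter flow (q = Kd*h^x):
  q = 3.57 * 13.9^0.575 = 16.214 L/hr
Step 2 — total lateral flow: Q = 26 * 16.214 = 421.58 L/hr
Step 3 — wetted area: A = 26 * 0.585 * 0.884 = 13.446 m^2
Step 4 — application rate: Q/A = 421.58/13.446 = 31.4 mm/hr
Therefore the application rate along the lateral = 31.4 mm/hr.


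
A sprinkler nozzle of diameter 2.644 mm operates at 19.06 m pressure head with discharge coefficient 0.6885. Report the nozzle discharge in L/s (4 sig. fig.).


Approach: apply the orifice equation, Q = Cd*A*sqrt(2*g*h), A = pi*(d/2)^2.
A = pi*(2.644e-3/2)^2 = 5.49051e-06 m^2
Q = 0.6885 * 5.49051e-06 * sqrt(2*9.81*19.06) * 1000 = 0.07310 L/s
Therefore the nozzle discharge = 0.07310 L/s.


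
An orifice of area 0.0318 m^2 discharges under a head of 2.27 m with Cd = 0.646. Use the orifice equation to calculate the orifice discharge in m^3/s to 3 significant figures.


Approach: apply the orifice equation, Q = Cd*A*sqrt(2*g*h).
Q = 0.646 * 0.0318 * sqrt(2*9.81*2.27) = 0.137 m^3/s
Therefore the orifice discharge = 0.137 m^3/s.


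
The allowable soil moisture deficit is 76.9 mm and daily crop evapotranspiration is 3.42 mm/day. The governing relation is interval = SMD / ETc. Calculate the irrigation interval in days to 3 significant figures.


interval = 76.9 / 3.42 = 22.5 days
Therefore the irrigation interval = 22.5 days.


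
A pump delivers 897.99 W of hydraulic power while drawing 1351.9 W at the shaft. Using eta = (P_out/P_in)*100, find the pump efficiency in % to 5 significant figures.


eta = (897.99 / 1351.9) * 100 = 66.424 %
Therefore the pump efficiency = 66.424 %.


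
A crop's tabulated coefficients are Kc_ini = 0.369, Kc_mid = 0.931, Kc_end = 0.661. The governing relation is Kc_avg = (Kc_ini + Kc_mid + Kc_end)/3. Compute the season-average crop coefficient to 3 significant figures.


Kc_avg = (0.369 + 0.931 + 0.661)/3 = 0.654
Therefore the season-average crop coefficient = 0.654.


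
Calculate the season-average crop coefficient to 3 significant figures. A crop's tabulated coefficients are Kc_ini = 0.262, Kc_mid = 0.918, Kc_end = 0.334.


Approach: apply a simple seasonal average, Kc_avg = (Kc_ini + Kc_mid + Kc_end)/3.
Kc_avg = (0.262 + 0.918 + 0.334)/3 = 0.505
Therefore the season-average crop coefficient = 0.505.


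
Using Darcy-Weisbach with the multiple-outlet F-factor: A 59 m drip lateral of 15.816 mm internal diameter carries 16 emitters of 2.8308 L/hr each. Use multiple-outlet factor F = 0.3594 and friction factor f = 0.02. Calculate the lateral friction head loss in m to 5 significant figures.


Approach: apply Darcy-Weisbach with the multiple-outlet F-factor, Q = n*q/(3600*1000) m^3/s; v = Q/A; hf = F*f*(L/D)*(v^2/(2g)).
Q = 16*2.8308/(3600*1000) = 1.258133e-05 m^3/s
A = pi*(15.816e-3/2)^2 = 1.964641e-04 m^2, so v = Q/A = 0.06403884 m/s
hf = 0.3594*0.02*(59/0.015816)*(0.06403884^2/(2*9.81)) = 0.0056047 m
Therefore the lateral friction head loss = 0.0056047 m.


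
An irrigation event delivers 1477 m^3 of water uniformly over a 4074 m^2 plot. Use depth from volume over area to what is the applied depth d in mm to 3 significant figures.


Approach: apply depth from volume over area, d = (V/A)*1000.
d = (1477 / 4074) * 1000 = 363 mm
Therefore the applied depth d = 363 mm.


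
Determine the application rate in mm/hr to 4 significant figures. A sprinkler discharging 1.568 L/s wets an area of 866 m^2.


Approach: apply the application rate relation, rate = (Q/A)*3600.
rate = (1.568 / 866) * 3600 = 6.518 mm/hr
Therefore the application rate = 6.518 mm/hr.


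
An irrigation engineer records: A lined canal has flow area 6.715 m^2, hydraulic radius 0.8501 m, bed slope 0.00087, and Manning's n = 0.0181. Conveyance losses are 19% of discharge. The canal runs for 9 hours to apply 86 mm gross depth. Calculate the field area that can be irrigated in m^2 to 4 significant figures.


Approach: apply Manning's equation with a conveyance and depth budget, Q = (1/n)*A*R^(2/3)*S^(1/2); Q_field = Q*(1-loss); Area = Q_field*t/(d/1000).
Step 1 — canal discharge (Manning's equation):
  Q = (1/0.0181) * 6.715 * 0.8501^(2/3) * 0.00087^(1/2) = 9.81990 m^3/s
Step 2 — delivered flow: Q_field = 9.81990*(1 - 19/100) = 7.95412 m^3/s
Step 3 — volume delivered: V = 7.95412 * 9*3600 = 257713 m^3
Step 4 — area served: A = V / (depth/1000) = 257713 / 0.086 = 2997000 m^2
Therefore the field area that can be irrigated = 2997000 m^2.


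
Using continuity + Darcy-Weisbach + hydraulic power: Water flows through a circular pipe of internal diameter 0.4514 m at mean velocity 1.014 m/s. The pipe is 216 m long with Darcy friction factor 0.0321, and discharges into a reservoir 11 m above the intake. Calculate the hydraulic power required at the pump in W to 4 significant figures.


Approach: apply continuity + Darcy-Weisbach + hydraulic power, Q = A*v; hf = f*(L/D)*(v^2/(2g)); H = static + hf; P = rho*g*Q*H.
Step 1 — flow rate (continuity, Q = A*v):
  A = pi*(0.4514/2)^2 = 0.160034 m^2
  Q = 0.160034 * 1.014 = 0.162275 m^3/s
Step 2 — friction head loss (Darcy-Weisbach):
  hf = 0.0321 * (216/0.4514) * (1.014^2 / (2*9.81))
  hf = 0.804960 m
Step 3 — total head: H = 11 + 0.804960 = 11.8050 m
Step 4 — hydraulic power (P = rho*g*Q*H):
  P = 1000 * 9.81 * 0.162275 * 11.8050 = 18790 W
Therefore the hydraulic power required at the pump = 18790 W.


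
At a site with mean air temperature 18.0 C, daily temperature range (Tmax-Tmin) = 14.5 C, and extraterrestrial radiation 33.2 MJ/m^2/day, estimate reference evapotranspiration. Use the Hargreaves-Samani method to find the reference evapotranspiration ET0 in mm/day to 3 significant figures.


Approach: apply the Hargreaves-Samani method, ET0 = 0.0023*(Tmean+17.8)*sqrt(Tmax-Tmin)*0.408*Ra.
ET0 = 0.0023*(18.0+17.8)*sqrt(14.5)*0.408*33.2 = 4.25 mm/day
Therefore the reference evapotranspiration ET0 = 4.25 mm/day.


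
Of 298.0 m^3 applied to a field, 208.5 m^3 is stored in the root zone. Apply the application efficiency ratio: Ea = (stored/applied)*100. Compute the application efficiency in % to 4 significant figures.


Ea = (208.5/298.0)*100 = 69.97 %
Therefore the application efficiency = 69.97 %.


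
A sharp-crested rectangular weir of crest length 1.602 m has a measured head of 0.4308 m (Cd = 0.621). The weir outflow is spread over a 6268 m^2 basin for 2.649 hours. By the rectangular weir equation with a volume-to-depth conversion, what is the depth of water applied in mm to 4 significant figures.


Approach: apply the rectangular weir equation with a volume-to-depth conversion, Q = (2/3)*Cd*L*sqrt(2g)*H^1.5; d = Q*t/A * 1000.
Step 1 — weir discharge:
  Q = (2/3)*0.621*1.602*sqrt(2*9.81)*0.4308^1.5 = 0.830665 m^3/s
Step 2 — volume: V = 0.830665 * 2.649*3600 = 7921.55 m^3
Step 3 — depth: d = V/A * 1000 = 7921.55/6268 * 1000 = 1264 mm
Therefore the depth of water applied = 1264 mm.


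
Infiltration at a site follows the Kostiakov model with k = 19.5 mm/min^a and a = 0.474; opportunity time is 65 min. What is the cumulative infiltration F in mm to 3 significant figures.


Approach: apply the Kostiakov infiltration equation, F = k*t^a.
F = 19.5 * 65^0.474 = 141 mm
Therefore the cumulative infiltration F = 141 mm.


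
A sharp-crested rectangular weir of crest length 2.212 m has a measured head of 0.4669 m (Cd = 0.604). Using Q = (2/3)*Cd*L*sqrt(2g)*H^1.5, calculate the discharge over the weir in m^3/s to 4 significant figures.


Q = (2/3)*0.604*2.212*sqrt(2*9.81)*0.4669^1.5 = 1.259 m^3/s
Therefore the discharge over the weir = 1.259 m^3/s.


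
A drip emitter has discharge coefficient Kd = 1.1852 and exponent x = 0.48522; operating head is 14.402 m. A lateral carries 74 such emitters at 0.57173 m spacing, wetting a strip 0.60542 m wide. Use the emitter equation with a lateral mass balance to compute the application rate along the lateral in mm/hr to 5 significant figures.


Approach: apply the emitter equation with a lateral mass balance, q = Kd*h^x; Q = n*q; rate = Q/(n*spacing*width).
Step 1 — single emitter flow (q = Kd*h^x):
  q = 1.1852 * 14.402^0.48522 = 4.323959 L/hr
Step 2 — total lateral flow: Q = 74 * 4.323959 = 319.9730 L/hr
Step 3 — wetted area: A = 74 * 0.57173 * 0.60542 = 25.61412 m^2
Step 4 — application rate: Q/A = 319.9730/25.61412 = 12.492 mm/hr
Therefore the application rate along the lateral = 12.492 mm/hr.


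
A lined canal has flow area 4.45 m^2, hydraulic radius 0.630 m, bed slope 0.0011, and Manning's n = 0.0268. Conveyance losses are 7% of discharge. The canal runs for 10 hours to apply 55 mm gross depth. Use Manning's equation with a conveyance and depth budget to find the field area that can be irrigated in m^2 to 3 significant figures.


Approach: apply Manning's equation with a conveyance and depth budget, Q = (1/n)*A*R^(2/3)*S^(1/2); Q_field = Q*(1-loss); Area = Q_field*t/(d/1000).
Step 1 — canal discharge (Manning's equation):
  Q = (1/0.0268) * 4.45 * 0.630^(2/3) * 0.0011^(1/2) = 4.0471 m^3/s
Step 2 — delivered flow: Q_field = 4.0471*(1 - 7/100) = 3.7638 m^3/s
Step 3 — volume delivered: V = 3.7638 * 10*3600 = 135500 m^3
Step 4 — area served: A = V / (depth/1000) = 135500 / 0.055 = 2460000 m^2
Therefore the field area that can be irrigated = 2460000 m^2.


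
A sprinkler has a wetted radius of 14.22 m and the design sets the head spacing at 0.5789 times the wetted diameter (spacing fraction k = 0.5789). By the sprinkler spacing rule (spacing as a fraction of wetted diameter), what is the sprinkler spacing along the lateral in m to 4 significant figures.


Approach: apply the sprinkler spacing rule (spacing as a fraction of wetted diameter), S = k*(2*R).
S = 0.5789 * (2 * 14.22) = 16.46 m
Therefore the sprinkler spacing along the lateral = 16.46 m.


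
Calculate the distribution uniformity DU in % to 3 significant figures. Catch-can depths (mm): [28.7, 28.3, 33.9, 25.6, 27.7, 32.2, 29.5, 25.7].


Approach: apply the low-quarter distribution uniformity, DU = (mean of lowest quarter of readings / overall mean)*100.
sorted lowest 2 of 8: [25.6, 25.7] -> mean = 25.650 mm
overall mean = 28.950 mm
DU = (25.650/28.950)*100 = 88.6 %
Therefore the distribution uniformity DU = 88.6 %.


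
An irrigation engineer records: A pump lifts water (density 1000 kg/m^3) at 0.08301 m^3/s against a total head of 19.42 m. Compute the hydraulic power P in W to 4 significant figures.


Approach: apply the hydraulic power relation, P = rho*g*Q*H.
P = 1000 * 9.81 * 0.08301 * 19.42 = 15810 W
Therefore the hydraulic power P = 15810 W.


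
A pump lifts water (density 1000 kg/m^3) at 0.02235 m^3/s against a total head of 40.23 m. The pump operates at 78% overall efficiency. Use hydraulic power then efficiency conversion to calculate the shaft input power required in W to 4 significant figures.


Approach: apply hydraulic power then efficiency conversion, P = rho*g*Q*H; P_in = P/eta.
Step 1 — hydraulic power (P = rho*g*Q*H):
  P = 1000 * 9.81 * 0.02235 * 40.23 = 8820.57 W
Step 2 — input power: P_in = P/eta = 8820.57 / 0.78 = 11310 W
Therefore the shaft input power required = 11310 W.


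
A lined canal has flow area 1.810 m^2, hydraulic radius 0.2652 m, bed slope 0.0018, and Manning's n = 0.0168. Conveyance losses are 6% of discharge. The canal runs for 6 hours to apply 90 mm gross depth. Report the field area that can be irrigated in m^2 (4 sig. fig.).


Approach: apply Manning's equation with a conveyance and depth budget, Q = (1/n)*A*R^(2/3)*S^(1/2); Q_field = Q*(1-loss); Area = Q_field*t/(d/1000).
Step 1 — canal discharge (Manning's equation):
  Q = (1/0.0168) * 1.810 * 0.2652^(2/3) * 0.0018^(1/2) = 1.88678 m^3/s
Step 2 — delivered flow: Q_field = 1.88678*(1 - 6/100) = 1.77357 m^3/s
Step 3 — volume delivered: V = 1.77357 * 6*3600 = 38309.2 m^3
Step 4 — area served: A = V / (depth/1000) = 38309.2 / 0.09 = 425700 m^2
Therefore the field area that can be irrigated = 425700 m^2.


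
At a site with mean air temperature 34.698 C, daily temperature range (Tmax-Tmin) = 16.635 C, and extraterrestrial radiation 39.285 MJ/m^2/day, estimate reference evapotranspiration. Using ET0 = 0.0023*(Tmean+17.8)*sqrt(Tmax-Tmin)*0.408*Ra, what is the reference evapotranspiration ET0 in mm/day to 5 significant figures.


ET0 = 0.0023*(34.698+17.8)*sqrt(16.635)*0.408*39.285 = 7.8935 mm/day
Therefore the reference evapotranspiration ET0 = 7.8935 mm/day.


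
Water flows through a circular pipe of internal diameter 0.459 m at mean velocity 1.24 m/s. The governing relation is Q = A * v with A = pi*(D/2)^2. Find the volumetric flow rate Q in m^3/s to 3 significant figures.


A = pi*(0.459/2)^2 = 0.16547 m^2
Q = 0.16547 * 1.24 = 0.205 m^3/s
Therefore the volumetric flow rate Q = 0.205 m^3/s.


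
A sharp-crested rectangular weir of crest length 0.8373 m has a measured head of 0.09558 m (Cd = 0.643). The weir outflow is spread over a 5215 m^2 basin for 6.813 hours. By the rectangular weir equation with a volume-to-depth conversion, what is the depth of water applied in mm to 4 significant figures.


Approach: apply the rectangular weir equation with a volume-to-depth conversion, Q = (2/3)*Cd*L*sqrt(2g)*H^1.5; d = Q*t/A * 1000.
Step 1 — weir discharge:
  Q = (2/3)*0.643*0.8373*sqrt(2*9.81)*0.09558^1.5 = 0.0469787 m^3/s
Step 2 — volume: V = 0.0469787 * 6.813*3600 = 1152.24 m^3
Step 3 — depth: d = V/A * 1000 = 1152.24/5215 * 1000 = 220.9 mm
Therefore the depth of water applied = 220.9 mm.


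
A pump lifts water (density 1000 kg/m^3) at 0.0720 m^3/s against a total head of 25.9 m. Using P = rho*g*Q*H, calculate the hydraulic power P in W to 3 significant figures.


P = 1000 * 9.81 * 0.0720 * 25.9 = 18300 W
Therefore the hydraulic power P = 18300 W.


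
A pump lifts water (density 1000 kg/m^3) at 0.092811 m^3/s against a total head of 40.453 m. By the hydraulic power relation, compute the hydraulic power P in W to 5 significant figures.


Approach: apply the hydraulic power relation, P = rho*g*Q*H.
P = 1000 * 9.81 * 0.092811 * 40.453 = 36831 W
Therefore the hydraulic power P = 36831 W.


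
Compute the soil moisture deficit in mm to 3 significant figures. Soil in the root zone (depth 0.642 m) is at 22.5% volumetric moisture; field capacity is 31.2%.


Approach: apply the soil moisture deficit relation, SMD = (FC - theta)/100 * depth * 1000.
SMD = (31.2 - 22.5)/100 * 0.642 * 1000 = 55.9 mm
Therefore the soil moisture deficit = 55.9 mm.


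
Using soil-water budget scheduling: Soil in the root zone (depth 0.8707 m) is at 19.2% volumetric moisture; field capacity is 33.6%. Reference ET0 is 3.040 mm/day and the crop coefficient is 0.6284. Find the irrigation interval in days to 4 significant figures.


Approach: apply soil-water budget scheduling, SMD = (FC-theta)/100*depth*1000; ETc = ET0*Kc; interval = SMD/ETc.
Step 1 — soil moisture deficit:
  SMD = (33.6 - 19.2)/100 * 0.8707 * 1000 = 125.381 mm
Step 2 — daily crop ET (ETc = ET0*Kc):
  ETc = 3.040 * 0.6284 = 1.91034 mm/day
Step 3 — irrigation interval (SMD/ETc):
  interval = 125.381 / 1.91034 = 65.63 days
Therefore the irrigation interval = 65.63 days.


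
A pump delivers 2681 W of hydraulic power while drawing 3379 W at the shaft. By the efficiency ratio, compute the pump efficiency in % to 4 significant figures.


Approach: apply the efficiency ratio, eta = (P_out/P_in)*100.
eta = (2681 / 3379) * 100 = 79.34 %
Therefore the pump efficiency = 79.34 %.


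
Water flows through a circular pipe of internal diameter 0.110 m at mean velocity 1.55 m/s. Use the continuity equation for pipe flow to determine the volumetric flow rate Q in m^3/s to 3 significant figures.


Approach: apply the continuity equation for pipe flow, Q = A * v with A = pi*(D/2)^2.
A = pi*(0.110/2)^2 = 0.0095033 m^2
Q = 0.0095033 * 1.55 = 0.0147 m^3/s
Therefore the volumetric flow rate Q = 0.0147 m^3/s.


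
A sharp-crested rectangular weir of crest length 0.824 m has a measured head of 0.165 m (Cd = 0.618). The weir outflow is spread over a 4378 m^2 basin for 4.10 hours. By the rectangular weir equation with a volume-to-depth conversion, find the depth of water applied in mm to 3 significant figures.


Approach: apply the rectangular weir equation with a volume-to-depth conversion, Q = (2/3)*Cd*L*sqrt(2g)*H^1.5; d = Q*t/A * 1000.
Step 1 — weir discharge:
  Q = (2/3)*0.618*0.824*sqrt(2*9.81)*0.165^1.5 = 0.10079 m^3/s
Step 2 — volume: V = 0.10079 * 4.10*3600 = 1487.6 m^3
Step 3 — depth: d = V/A * 1000 = 1487.6/4378 * 1000 = 340 mm
Therefore the depth of water applied = 340 mm.


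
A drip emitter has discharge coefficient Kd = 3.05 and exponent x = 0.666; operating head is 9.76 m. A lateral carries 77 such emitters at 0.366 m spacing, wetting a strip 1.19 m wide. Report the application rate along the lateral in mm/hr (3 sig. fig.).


Approach: apply the emitter equation with a lateral mass balance, q = Kd*h^x; Q = n*q; rate = Q/(n*spacing*width).
Step 1 — single emitter flow (q = Kd*h^x):
  q = 3.05 * 9.76^0.666 = 13.908 L/hr
Step 2 — total lateral flow: Q = 77 * 13.908 = 1070.9 L/hr
Step 3 — wetted area: A = 77 * 0.366 * 1.19 = 33.537 m^2
Step 4 — application rate: Q/A = 1070.9/33.537 = 31.9 mm/hr
Therefore the application rate along the lateral = 31.9 mm/hr.


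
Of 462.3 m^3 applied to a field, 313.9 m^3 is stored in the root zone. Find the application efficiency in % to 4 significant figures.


Approach: apply the application efficiency ratio, Ea = (stored/applied)*100.
Ea = (313.9/462.3)*100 = 67.90 %
Therefore the application efficiency = 67.90 %.


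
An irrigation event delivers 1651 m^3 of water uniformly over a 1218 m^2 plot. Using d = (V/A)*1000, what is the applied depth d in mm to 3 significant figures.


d = (1651 / 1218) * 1000 = 1360 mm
Therefore the applied depth d = 1360 mm.


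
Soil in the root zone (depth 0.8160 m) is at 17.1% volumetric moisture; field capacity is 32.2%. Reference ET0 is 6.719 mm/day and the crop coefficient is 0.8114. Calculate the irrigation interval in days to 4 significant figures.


Approach: apply soil-water budget scheduling, SMD = (FC-theta)/100*depth*1000; ETc = ET0*Kc; interval = SMD/ETc.
Step 1 — soil moisture deficit:
  SMD = (32.2 - 17.1)/100 * 0.8160 * 1000 = 123.216 mm
Step 2 — daily crop ET (ETc = ET0*Kc):
  ETc = 6.719 * 0.8114 = 5.45180 mm/day
Step 3 — irrigation interval (SMD/ETc):
  interval = 123.216 / 5.45180 = 22.60 days
Therefore the irrigation interval = 22.60 days.


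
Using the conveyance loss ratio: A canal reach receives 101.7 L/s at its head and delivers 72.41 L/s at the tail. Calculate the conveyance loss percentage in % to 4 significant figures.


Approach: apply the conveyance loss ratio, loss% = ((Q_head - Q_tail)/Q_head)*100.
loss = ((101.7 - 72.41)/101.7)*100 = 28.80 %
Therefore the conveyance loss percentage = 28.80 %.


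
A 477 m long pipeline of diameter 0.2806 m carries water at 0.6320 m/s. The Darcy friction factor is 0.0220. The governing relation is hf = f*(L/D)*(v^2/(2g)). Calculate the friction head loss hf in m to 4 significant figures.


hf = 0.0220 * (477/0.2806) * (0.6320^2 / (2*9.81))
hf = 0.7614 m
Therefore the friction head loss hf = 0.7614 m.


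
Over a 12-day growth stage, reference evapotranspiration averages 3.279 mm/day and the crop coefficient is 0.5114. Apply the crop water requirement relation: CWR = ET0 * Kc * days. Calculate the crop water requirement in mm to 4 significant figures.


CWR = 3.279 * 0.5114 * 12 = 20.12 mm
Therefore the crop water requirement = 20.12 mm.


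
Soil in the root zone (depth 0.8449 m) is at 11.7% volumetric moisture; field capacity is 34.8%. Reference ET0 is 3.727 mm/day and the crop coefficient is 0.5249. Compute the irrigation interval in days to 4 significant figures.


Approach: apply soil-water budget scheduling, SMD = (FC-theta)/100*depth*1000; ETc = ET0*Kc; interval = SMD/ETc.
Step 1 — soil moisture deficit:
  SMD = (34.8 - 11.7)/100 * 0.8449 * 1000 = 195.172 mm
Step 2 — daily crop ET (ETc = ET0*Kc):
  ETc = 3.727 * 0.5249 = 1.95630 mm/day
Step 3 — irrigation interval (SMD/ETc):
  interval = 195.172 / 1.95630 = 99.77 days
Therefore the irrigation interval = 99.77 days.


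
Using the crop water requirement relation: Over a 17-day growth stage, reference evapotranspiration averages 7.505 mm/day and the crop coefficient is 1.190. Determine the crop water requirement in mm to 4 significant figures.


Approach: apply the crop water requirement relation, CWR = ET0 * Kc * days.
CWR = 7.505 * 1.190 * 17 = 151.8 mm
Therefore the crop water requirement = 151.8 mm.


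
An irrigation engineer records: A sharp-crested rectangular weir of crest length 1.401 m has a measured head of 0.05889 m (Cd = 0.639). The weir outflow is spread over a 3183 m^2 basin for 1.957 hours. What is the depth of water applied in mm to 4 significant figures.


Approach: apply the rectangular weir equation with a volume-to-depth conversion, Q = (2/3)*Cd*L*sqrt(2g)*H^1.5; d = Q*t/A * 1000.
Step 1 — weir discharge:
  Q = (2/3)*0.639*1.401*sqrt(2*9.81)*0.05889^1.5 = 0.0377798 m^3/s
Step 2 — volume: V = 0.0377798 * 1.957*3600 = 266.166 m^3
Step 3 — depth: d = V/A * 1000 = 266.166/3183 * 1000 = 83.62 mm
Therefore the depth of water applied = 83.62 mm.


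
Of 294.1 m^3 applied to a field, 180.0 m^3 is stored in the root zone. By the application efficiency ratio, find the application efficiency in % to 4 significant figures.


Approach: apply the application efficiency ratio, Ea = (stored/applied)*100.
Ea = (180.0/294.1)*100 = 61.20 %
Therefore the application efficiency = 61.20 %.


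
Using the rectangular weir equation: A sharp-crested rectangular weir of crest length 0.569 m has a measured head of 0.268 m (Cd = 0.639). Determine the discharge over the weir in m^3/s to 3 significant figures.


Approach: apply the rectangular weir equation, Q = (2/3)*Cd*L*sqrt(2g)*H^1.5.
Q = (2/3)*0.639*0.569*sqrt(2*9.81)*0.268^1.5 = 0.149 m^3/s
Therefore the discharge over the weir = 0.149 m^3/s.


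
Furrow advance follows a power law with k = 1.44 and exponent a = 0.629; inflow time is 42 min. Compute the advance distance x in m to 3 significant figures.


Approach: apply the power-law advance function, x = k*t^a.
x = 1.44 * 42^0.629 = 15.1 m
Therefore the advance distance x = 15.1 m.


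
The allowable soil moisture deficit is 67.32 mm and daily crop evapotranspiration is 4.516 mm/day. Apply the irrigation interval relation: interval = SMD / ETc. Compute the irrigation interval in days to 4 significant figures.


interval = 67.32 / 4.516 = 14.91 days
Therefore the irrigation interval = 14.91 days.


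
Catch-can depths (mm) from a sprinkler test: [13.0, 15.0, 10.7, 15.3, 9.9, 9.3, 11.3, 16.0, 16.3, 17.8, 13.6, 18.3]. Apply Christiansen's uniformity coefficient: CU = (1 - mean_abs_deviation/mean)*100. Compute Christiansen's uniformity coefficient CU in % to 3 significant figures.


mean = 13.875 mm
mean |d_i - mean| = 2.5750 mm
CU = (1 - 2.5750/13.875)*100 = 81.4 %
Therefore Christiansen's uniformity coefficient CU = 81.4 %.


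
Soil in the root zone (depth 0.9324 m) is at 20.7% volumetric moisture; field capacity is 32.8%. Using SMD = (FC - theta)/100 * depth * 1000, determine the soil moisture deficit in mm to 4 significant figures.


SMD = (32.8 - 20.7)/100 * 0.9324 * 1000 = 112.8 mm
Therefore the soil moisture deficit = 112.8 mm.


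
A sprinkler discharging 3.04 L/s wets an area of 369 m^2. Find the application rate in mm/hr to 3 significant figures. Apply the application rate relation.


Approach: apply the application rate relation, rate = (Q/A)*3600.
rate = (3.04 / 369) * 3600 = 29.7 mm/hr
Therefore the application rate = 29.7 mm/hr.


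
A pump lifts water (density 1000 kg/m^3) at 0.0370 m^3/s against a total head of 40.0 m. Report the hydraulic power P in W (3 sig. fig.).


Approach: apply the hydraulic power relation, P = rho*g*Q*H.
P = 1000 * 9.81 * 0.0370 * 40.0 = 14500 W
Therefore the hydraulic power P = 14500 W.


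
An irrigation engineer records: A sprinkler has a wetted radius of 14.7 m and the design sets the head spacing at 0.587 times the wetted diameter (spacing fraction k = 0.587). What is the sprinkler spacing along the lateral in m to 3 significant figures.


Approach: apply the sprinkler spacing rule (spacing as a fraction of wetted diameter), S = k*(2*R).
S = 0.587 * (2 * 14.7) = 17.3 m
Therefore the sprinkler spacing along the lateral = 17.3 m.


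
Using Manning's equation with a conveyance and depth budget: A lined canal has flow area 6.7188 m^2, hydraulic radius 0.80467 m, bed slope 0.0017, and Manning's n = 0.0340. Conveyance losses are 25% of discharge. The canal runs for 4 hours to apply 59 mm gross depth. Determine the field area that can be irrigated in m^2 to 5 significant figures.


Approach: apply Manning's equation with a conveyance and depth budget, Q = (1/n)*A*R^(2/3)*S^(1/2); Q_field = Q*(1-loss); Area = Q_field*t/(d/1000).
Step 1 — canal discharge (Manning's equation):
  Q = (1/0.0340) * 6.7188 * 0.80467^(2/3) * 0.0017^(1/2) = 7.048810 m^3/s
Step 2 — delivered flow: Q_field = 7.048810*(1 - 25/100) = 5.286607 m^3/s
Step 3 — volume delivered: V = 5.286607 * 4*3600 = 76127.15 m^3
Step 4 — area served: A = V / (depth/1000) = 76127.15 / 0.059 = 1290300 m^2
Therefore the field area that can be irrigated = 1290300 m^2.


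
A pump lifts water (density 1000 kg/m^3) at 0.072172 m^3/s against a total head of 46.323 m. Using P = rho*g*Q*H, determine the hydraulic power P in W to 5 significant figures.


P = 1000 * 9.81 * 0.072172 * 46.323 = 32797 W
Therefore the hydraulic power P = 32797 W.


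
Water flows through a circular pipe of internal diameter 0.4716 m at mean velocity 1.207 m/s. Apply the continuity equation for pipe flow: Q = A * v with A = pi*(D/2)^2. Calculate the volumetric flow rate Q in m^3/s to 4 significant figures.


A = pi*(0.4716/2)^2 = 0.174678 m^2
Q = 0.174678 * 1.207 = 0.2108 m^3/s
Therefore the volumetric flow rate Q = 0.2108 m^3/s.


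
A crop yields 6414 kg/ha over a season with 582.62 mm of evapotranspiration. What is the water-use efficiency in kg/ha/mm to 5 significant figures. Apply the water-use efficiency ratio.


Approach: apply the water-use efficiency ratio, WUE = yield/ET.
WUE = 6414 / 582.62 = 11.009 kg/ha/mm
Therefore the water-use efficiency = 11.009 kg/ha/mm.


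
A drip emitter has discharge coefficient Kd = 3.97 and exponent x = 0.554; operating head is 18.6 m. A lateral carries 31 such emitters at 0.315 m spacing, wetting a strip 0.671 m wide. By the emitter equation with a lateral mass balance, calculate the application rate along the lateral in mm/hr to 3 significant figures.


Approach: apply the emitter equation with a lateral mass balance, q = Kd*h^x; Q = n*q; rate = Q/(n*spacing*width).
Step 1 — single emitter flow (q = Kd*h^x):
  q = 3.97 * 18.6^0.554 = 20.049 L/hr
Step 2 — total lateral flow: Q = 31 * 20.049 = 621.53 L/hr
Step 3 — wetted area: A = 31 * 0.315 * 0.671 = 6.5523 m^2
Step 4 — application rate: Q/A = 621.53/6.5523 = 94.9 mm/hr
Therefore the application rate along the lateral = 94.9 mm/hr.


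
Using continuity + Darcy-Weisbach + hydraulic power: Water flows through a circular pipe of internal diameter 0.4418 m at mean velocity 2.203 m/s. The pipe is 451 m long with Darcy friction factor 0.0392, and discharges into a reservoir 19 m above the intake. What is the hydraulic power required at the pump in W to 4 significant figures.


Approach: apply continuity + Darcy-Weisbach + hydraulic power, Q = A*v; hf = f*(L/D)*(v^2/(2g)); H = static + hf; P = rho*g*Q*H.
Step 1 — flow rate (continuity, Q = A*v):
  A = pi*(0.4418/2)^2 = 0.153300 m^2
  Q = 0.153300 * 2.203 = 0.337719 m^3/s
Step 2 — friction head loss (Darcy-Weisbach):
  hf = 0.0392 * (451/0.4418) * (2.203^2 / (2*9.81))
  hf = 9.89844 m
Step 3 — total head: H = 19 + 9.89844 = 28.8984 m
Step 4 — hydraulic power (P = rho*g*Q*H):
  P = 1000 * 9.81 * 0.337719 * 28.8984 = 95740 W
Therefore the hydraulic power required at the pump = 95740 W.


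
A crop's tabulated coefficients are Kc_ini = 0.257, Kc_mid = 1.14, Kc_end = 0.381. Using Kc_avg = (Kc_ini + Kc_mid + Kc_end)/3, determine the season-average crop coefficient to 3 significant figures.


Kc_avg = (0.257 + 1.14 + 0.381)/3 = 0.593
Therefore the season-average crop coefficient = 0.593.


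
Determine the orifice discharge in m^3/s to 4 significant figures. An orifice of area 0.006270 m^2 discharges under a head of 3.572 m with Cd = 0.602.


Approach: apply the orifice equation, Q = Cd*A*sqrt(2*g*h).
Q = 0.602 * 0.006270 * sqrt(2*9.81*3.572) = 0.03160 m^3/s
Therefore the orifice discharge = 0.03160 m^3/s.


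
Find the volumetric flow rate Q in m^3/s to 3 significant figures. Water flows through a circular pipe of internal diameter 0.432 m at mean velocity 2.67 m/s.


Approach: apply the continuity equation for pipe flow, Q = A * v with A = pi*(D/2)^2.
A = pi*(0.432/2)^2 = 0.14657 m^2
Q = 0.14657 * 2.67 = 0.391 m^3/s
Therefore the volumetric flow rate Q = 0.391 m^3/s.


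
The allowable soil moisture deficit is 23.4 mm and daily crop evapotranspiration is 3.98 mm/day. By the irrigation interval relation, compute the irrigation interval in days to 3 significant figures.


Approach: apply the irrigation interval relation, interval = SMD / ETc.
interval = 23.4 / 3.98 = 5.88 days
Therefore the irrigation interval = 5.88 days.


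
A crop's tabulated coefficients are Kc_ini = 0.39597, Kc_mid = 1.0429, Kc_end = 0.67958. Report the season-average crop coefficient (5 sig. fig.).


Approach: apply a simple seasonal average, Kc_avg = (Kc_ini + Kc_mid + Kc_end)/3.
Kc_avg = (0.39597 + 1.0429 + 0.67958)/3 = 0.70615
Therefore the season-average crop coefficient = 0.70615.


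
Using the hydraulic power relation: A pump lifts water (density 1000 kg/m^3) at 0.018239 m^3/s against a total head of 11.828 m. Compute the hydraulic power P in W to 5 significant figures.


Approach: apply the hydraulic power relation, P = rho*g*Q*H.
P = 1000 * 9.81 * 0.018239 * 11.828 = 2116.3 W
Therefore the hydraulic power P = 2116.3 W.


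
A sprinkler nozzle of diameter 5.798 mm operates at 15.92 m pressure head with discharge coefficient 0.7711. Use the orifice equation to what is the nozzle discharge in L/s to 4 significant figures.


Approach: apply the orifice equation, Q = Cd*A*sqrt(2*g*h), A = pi*(d/2)^2.
A = pi*(5.798e-3/2)^2 = 2.64026e-05 m^2
Q = 0.7711 * 2.64026e-05 * sqrt(2*9.81*15.92) * 1000 = 0.3598 L/s
Therefore the nozzle discharge = 0.3598 L/s.


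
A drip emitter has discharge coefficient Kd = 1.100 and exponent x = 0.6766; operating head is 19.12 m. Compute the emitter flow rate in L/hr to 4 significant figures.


Approach: apply the emitter characteristic equation, q = Kd * h^x.
q = 1.100 * 19.12^0.6766 = 8.099 L/hr
Therefore the emitter flow rate = 8.099 L/hr.


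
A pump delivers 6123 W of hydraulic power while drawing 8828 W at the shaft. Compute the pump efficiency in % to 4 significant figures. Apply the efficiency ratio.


Approach: apply the efficiency ratio, eta = (P_out/P_in)*100.
eta = (6123 / 8828) * 100 = 69.36 %
Therefore the pump efficiency = 69.36 %.


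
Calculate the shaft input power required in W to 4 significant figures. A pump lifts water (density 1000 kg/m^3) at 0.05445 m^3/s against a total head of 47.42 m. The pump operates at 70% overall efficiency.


Approach: apply hydraulic power then efficiency conversion, P = rho*g*Q*H; P_in = P/eta.
Step 1 — hydraulic power (P = rho*g*Q*H):
  P = 1000 * 9.81 * 0.05445 * 47.42 = 25329.6 W
Step 2 — input power: P_in = P/eta = 25329.6 / 0.7 = 36190 W
Therefore the shaft input power required = 36190 W.


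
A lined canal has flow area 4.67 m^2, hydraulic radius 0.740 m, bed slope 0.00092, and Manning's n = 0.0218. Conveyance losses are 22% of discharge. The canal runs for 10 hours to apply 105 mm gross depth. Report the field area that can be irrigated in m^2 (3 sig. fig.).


Approach: apply Manning's equation with a conveyance and depth budget, Q = (1/n)*A*R^(2/3)*S^(1/2); Q_field = Q*(1-loss); Area = Q_field*t/(d/1000).
Step 1 — canal discharge (Manning's equation):
  Q = (1/0.0218) * 4.67 * 0.740^(2/3) * 0.00092^(1/2) = 5.3159 m^3/s
Step 2 — delivered flow: Q_field = 5.3159*(1 - 22/100) = 4.1464 m^3/s
Step 3 — volume delivered: V = 4.1464 * 10*3600 = 149270 m^3
Step 4 — area served: A = V / (depth/1000) = 149270 / 0.105 = 1420000 m^2
Therefore the field area that can be irrigated = 1420000 m^2.


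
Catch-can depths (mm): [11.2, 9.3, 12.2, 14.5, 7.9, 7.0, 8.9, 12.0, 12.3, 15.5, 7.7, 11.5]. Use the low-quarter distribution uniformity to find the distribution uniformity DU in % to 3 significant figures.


Approach: apply the low-quarter distribution uniformity, DU = (mean of lowest quarter of readings / overall mean)*100.
sorted lowest 3 of 12: [7.0, 7.7, 7.9] -> mean = 7.5333 mm
overall mean = 10.833 mm
DU = (7.5333/10.833)*100 = 69.5 %
Therefore the distribution uniformity DU = 69.5 %.


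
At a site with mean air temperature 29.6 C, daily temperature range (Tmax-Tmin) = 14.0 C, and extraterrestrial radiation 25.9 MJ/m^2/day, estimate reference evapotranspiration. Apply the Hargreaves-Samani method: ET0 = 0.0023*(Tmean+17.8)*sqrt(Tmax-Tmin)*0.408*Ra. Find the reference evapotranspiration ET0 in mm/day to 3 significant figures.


ET0 = 0.0023*(29.6+17.8)*sqrt(14.0)*0.408*25.9 = 4.31 mm/day
Therefore the reference evapotranspiration ET0 = 4.31 mm/day.


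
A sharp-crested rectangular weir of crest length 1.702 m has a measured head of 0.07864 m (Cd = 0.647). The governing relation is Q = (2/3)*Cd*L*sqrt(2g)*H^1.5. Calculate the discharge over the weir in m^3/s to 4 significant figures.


Q = (2/3)*0.647*1.702*sqrt(2*9.81)*0.07864^1.5 = 0.07171 m^3/s
Therefore the discharge over the weir = 0.07171 m^3/s.


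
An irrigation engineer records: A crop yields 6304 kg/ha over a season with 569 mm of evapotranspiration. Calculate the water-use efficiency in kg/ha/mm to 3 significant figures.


Approach: apply the water-use efficiency ratio, WUE = yield/ET.
WUE = 6304 / 569 = 11.1 kg/ha/mm
Therefore the water-use efficiency = 11.1 kg/ha/mm.


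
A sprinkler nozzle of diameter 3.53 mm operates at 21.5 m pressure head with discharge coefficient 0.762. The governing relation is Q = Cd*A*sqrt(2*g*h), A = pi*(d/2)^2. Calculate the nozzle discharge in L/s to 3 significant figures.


A = pi*(3.53e-3/2)^2 = 9.7868e-06 m^2
Q = 0.762 * 9.7868e-06 * sqrt(2*9.81*21.5) * 1000 = 0.153 L/s
Therefore the nozzle discharge = 0.153 L/s.


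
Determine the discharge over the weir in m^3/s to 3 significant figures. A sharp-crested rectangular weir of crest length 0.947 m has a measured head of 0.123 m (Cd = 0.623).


Approach: apply the rectangular weir equation, Q = (2/3)*Cd*L*sqrt(2g)*H^1.5.
Q = (2/3)*0.623*0.947*sqrt(2*9.81)*0.123^1.5 = 0.0752 m^3/s
Therefore the discharge over the weir = 0.0752 m^3/s.


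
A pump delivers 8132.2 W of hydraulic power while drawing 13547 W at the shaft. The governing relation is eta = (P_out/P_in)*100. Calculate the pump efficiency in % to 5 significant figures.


eta = (8132.2 / 13547) * 100 = 60.030 %
Therefore the pump efficiency = 60.030 %.


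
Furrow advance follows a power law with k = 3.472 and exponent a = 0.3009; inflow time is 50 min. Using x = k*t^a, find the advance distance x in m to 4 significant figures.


x = 3.472 * 50^0.3009 = 11.27 m
Therefore the advance distance x = 11.27 m.


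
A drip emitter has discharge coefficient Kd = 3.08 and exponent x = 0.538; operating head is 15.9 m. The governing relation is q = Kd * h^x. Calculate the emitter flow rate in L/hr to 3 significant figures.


q = 3.08 * 15.9^0.538 = 13.6 L/hr
Therefore the emitter flow rate = 13.6 L/hr.


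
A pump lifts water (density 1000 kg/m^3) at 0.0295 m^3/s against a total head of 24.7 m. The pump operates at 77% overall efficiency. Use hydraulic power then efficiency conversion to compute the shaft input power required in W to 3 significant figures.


Approach: apply hydraulic power then efficiency conversion, P = rho*g*Q*H; P_in = P/eta.
Step 1 — hydraulic power (P = rho*g*Q*H):
  P = 1000 * 9.81 * 0.0295 * 24.7 = 7148.1 W
Step 2 — input power: P_in = P/eta = 7148.1 / 0.77 = 9280 W
Therefore the shaft input power required = 9280 W.


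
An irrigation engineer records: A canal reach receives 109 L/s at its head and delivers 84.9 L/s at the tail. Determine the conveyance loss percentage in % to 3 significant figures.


Approach: apply the conveyance loss ratio, loss% = ((Q_head - Q_tail)/Q_head)*100.
loss = ((109 - 84.9)/109)*100 = 22.1 %
Therefore the conveyance loss percentage = 22.1 %.


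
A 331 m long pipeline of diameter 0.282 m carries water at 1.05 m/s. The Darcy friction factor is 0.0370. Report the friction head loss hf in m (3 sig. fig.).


Approach: apply the Darcy-Weisbach equation, hf = f*(L/D)*(v^2/(2g)).
hf = 0.0370 * (331/0.282) * (1.05^2 / (2*9.81))
hf = 2.44 m
Therefore the friction head loss hf = 2.44 m.


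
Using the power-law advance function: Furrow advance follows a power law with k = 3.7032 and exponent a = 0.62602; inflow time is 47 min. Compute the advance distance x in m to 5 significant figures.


Approach: apply the power-law advance function, x = k*t^a.
x = 3.7032 * 47^0.62602 = 41.242 m
Therefore the advance distance x = 41.242 m.


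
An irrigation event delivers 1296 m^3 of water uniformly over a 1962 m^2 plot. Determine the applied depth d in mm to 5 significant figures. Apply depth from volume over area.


Approach: apply depth from volume over area, d = (V/A)*1000.
d = (1296 / 1962) * 1000 = 660.55 mm
Therefore the applied depth d = 660.55 mm.


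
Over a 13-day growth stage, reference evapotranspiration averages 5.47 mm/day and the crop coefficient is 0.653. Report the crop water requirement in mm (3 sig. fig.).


Approach: apply the crop water requirement relation, CWR = ET0 * Kc * days.
CWR = 5.47 * 0.653 * 13 = 46.4 mm
Therefore the crop water requirement = 46.4 mm.


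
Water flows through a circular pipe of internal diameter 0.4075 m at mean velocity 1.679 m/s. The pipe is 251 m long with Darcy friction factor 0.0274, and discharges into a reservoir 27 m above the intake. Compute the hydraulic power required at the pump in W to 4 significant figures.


Approach: apply continuity + Darcy-Weisbach + hydraulic power, Q = A*v; hf = f*(L/D)*(v^2/(2g)); H = static + hf; P = rho*g*Q*H.
Step 1 — flow rate (continuity, Q = A*v):
  A = pi*(0.4075/2)^2 = 0.130420 m^2
  Q = 0.130420 * 1.679 = 0.218976 m^3/s
Step 2 — friction head loss (Darcy-Weisbach):
  hf = 0.0274 * (251/0.4075) * (1.679^2 / (2*9.81))
  hf = 2.42493 m
Step 3 — total head: H = 27 + 2.42493 = 29.4249 m
Step 4 — hydraulic power (P = rho*g*Q*H):
  P = 1000 * 9.81 * 0.218976 * 29.4249 = 63210 W
Therefore the hydraulic power required at the pump = 63210 W.


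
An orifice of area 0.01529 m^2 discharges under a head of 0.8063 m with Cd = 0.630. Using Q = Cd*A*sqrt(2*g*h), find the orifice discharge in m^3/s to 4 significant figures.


Q = 0.630 * 0.01529 * sqrt(2*9.81*0.8063) = 0.03831 m^3/s
Therefore the orifice discharge = 0.03831 m^3/s.
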